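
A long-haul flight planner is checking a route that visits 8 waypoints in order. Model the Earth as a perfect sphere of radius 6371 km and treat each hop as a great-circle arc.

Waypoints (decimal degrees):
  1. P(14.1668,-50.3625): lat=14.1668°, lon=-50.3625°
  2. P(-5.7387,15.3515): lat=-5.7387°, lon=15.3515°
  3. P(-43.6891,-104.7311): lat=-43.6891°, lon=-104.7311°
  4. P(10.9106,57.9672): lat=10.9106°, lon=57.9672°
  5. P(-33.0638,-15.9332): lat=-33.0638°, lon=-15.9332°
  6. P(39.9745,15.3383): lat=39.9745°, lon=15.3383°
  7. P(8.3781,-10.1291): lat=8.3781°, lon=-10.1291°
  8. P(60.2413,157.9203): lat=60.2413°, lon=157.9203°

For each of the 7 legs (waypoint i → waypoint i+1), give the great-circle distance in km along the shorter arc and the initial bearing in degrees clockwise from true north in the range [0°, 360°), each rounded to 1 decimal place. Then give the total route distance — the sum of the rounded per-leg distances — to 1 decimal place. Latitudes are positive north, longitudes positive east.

Leg 1: dist=7577.0 km, bearing=102.3°
Leg 2: dist=11892.5 km, bearing=220.9°
Leg 3: dist=16008.0 km, bearing=150.2°
Leg 4: dist=9209.5 km, bearing=234.2°
Leg 5: dist=8734.9 km, bearing=23.9°
Leg 6: dist=4327.0 km, bearing=222.6°
Leg 7: dist=12312.3 km, bearing=6.3°
Total: 70061.2 km

Leg 1: φ1=0.2472573, φ2=-0.1001592, Δφ=-0.3474165, Δλ=1.1469257 rad; a=sin²(Δφ/2)+cosφ1·cosφ2·sin²(Δλ/2)=0.3138439936; c=2·atan2(√a, √(1-a))=1.189297443; dist=6371·c=7577.014 ≈ 7577.0 km; running total=7577.0 km
Leg 1 bearing: y=sinΔλ·cosφ2=0.90693558, x=cosφ1·sinφ2-sinφ1·cosφ2·cosΔλ=-0.19710814; θ=atan2(y, x)=102.2617° ≈ 102.3°
Leg 2: φ1=-0.1001592, φ2=-0.7625186, Δφ=-0.6623594, Δλ=-2.0958367 rad; a=sin²(Δφ/2)+cosφ1·cosφ2·sin²(Δλ/2)=0.6457831691; c=2·atan2(√a, √(1-a))=1.866660243; dist=6371·c=11892.492 ≈ 11892.5 km; running total=19469.5 km
Leg 2 bearing: y=sinΔλ·cosφ2=-0.62569985, x=cosφ1·sinφ2-sinφ1·cosφ2·cosΔλ=-0.72352523; θ=atan2(y, x)=-139.1470° <0 so +360° → 220.8530° ≈ 220.9°
Leg 3: φ1=-0.7625186, φ2=0.1904259, Δφ=0.9529445, Δλ=2.8396210 rad; a=sin²(Δφ/2)+cosφ1·cosφ2·sin²(Δλ/2)=0.9043212353; c=2·atan2(√a, √(1-a))=2.512637224; dist=6371·c=16008.012 ≈ 16008.0 km; running total=35477.5 km
Leg 3 bearing: y=sinΔλ·cosφ2=0.29202726, x=cosφ1·sinφ2-sinφ1·cosφ2·cosΔλ=-0.51070288; θ=atan2(y, x)=150.2385° ≈ 150.2°
Leg 4: φ1=0.1904259, φ2=-0.5770722, Δφ=-0.7674981, Δλ=-1.2898053 rad; a=sin²(Δφ/2)+cosφ1·cosφ2·sin²(Δλ/2)=0.4375318340; c=2·atan2(√a, √(1-a))=1.445532667; dist=6371·c=9209.489 ≈ 9209.5 km; running total=44687.0 km
Leg 4 bearing: y=sinΔλ·cosφ2=-0.80519564, x=cosφ1·sinφ2-sinφ1·cosφ2·cosΔλ=-0.57969897; θ=atan2(y, x)=-125.7519° <0 so +360° → 234.2481° ≈ 234.2°
Leg 5: φ1=-0.5770722, φ2=0.6976866, Δφ=1.2747588, Δλ=0.5457906 rad; a=sin²(Δφ/2)+cosφ1·cosφ2·sin²(Δλ/2)=0.4007865754; c=2·atan2(√a, √(1-a))=1.371043734; dist=6371·c=8734.920 ≈ 8734.9 km; running total=53421.9 km
Leg 5 bearing: y=sinΔλ·cosφ2=0.39779755, x=cosφ1·sinφ2-sinφ1·cosφ2·cosΔλ=0.89575884; θ=atan2(y, x)=23.9455° ≈ 23.9°
Leg 6: φ1=0.6976866, φ2=0.1462254, Δφ=-0.5514612, Δλ=-0.4444900 rad; a=sin²(Δφ/2)+cosφ1·cosφ2·sin²(Δλ/2)=0.1109548651; c=2·atan2(√a, √(1-a))=0.679176494; dist=6371·c=4327.033 ≈ 4327.0 km; running total=57748.9 km
Leg 6 bearing: y=sinΔλ·cosφ2=-0.42540859, x=cosφ1·sinφ2-sinφ1·cosφ2·cosΔλ=-0.46217212; θ=atan2(y, x)=-137.3718° <0 so +360° → 222.6282° ≈ 222.6°
Leg 7: φ1=0.1462254, φ2=1.0514090, Δφ=0.9051836, Δλ=2.9330153 rad; a=sin²(Δφ/2)+cosφ1·cosφ2·sin²(Δλ/2)=0.6769593554; c=2·atan2(√a, √(1-a))=1.932554023; dist=6371·c=12312.302 ≈ 12312.3 km; running total=70061.2 km
Leg 7 bearing: y=sinΔλ·cosφ2=0.10277799, x=cosφ1·sinφ2-sinφ1·cosφ2·cosΔλ=0.92961187; θ=atan2(y, x)=6.3090° ≈ 6.3°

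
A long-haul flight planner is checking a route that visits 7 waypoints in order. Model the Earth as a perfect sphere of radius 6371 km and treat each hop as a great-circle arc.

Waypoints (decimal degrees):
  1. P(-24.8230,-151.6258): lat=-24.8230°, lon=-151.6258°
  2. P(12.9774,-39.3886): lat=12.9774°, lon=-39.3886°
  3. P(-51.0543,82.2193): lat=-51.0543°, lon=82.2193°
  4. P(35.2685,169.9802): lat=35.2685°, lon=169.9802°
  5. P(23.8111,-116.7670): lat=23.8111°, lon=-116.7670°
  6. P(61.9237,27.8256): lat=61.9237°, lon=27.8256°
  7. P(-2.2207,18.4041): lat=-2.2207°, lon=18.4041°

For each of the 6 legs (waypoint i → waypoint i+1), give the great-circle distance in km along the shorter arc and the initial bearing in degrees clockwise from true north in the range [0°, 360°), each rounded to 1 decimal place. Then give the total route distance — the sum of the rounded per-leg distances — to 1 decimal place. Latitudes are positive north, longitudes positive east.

Leg 1: dist=12832.2 km, bearing=86.9°
Leg 2: dist=13311.7 km, bearing=141.9°
Leg 3: dist=12832.5 km, bearing=64.6°
Leg 4: dist=7045.6 km, bearing=78.6°
Leg 5: dist=9974.0 km, bearing=15.8°
Leg 6: dist=7177.4 km, bearing=190.4°
Total: 63173.4 km

Leg 1: φ1=-0.4332431, φ2=0.2264984, Δφ=0.6597414, Δλ=1.9589087 rad; a=sin²(Δφ/2)+cosφ1·cosφ2·sin²(Δλ/2)=0.7144905892; c=2·atan2(√a, √(1-a))=2.014160930; dist=6371·c=12832.219 ≈ 12832.2 km; running total=12832.2 km
Leg 1 bearing: y=sinΔλ·cosφ2=0.90198342, x=cosφ1·sinφ2-sinφ1·cosφ2·cosΔλ=0.04900055; θ=atan2(y, x)=86.8904° ≈ 86.9°
Leg 2: φ1=0.2264984, φ2=-0.8910656, Δφ=-1.1175640, Δλ=2.1224583 rad; a=sin²(Δφ/2)+cosφ1·cosφ2·sin²(Δλ/2)=0.7478416668; c=2·atan2(√a, √(1-a))=2.089417776; dist=6371·c=13311.681 ≈ 13311.7 km; running total=26143.9 km
Leg 2 bearing: y=sinΔλ·cosφ2=0.53533616, x=cosφ1·sinφ2-sinφ1·cosφ2·cosΔλ=-0.68389563; θ=atan2(y, x)=141.9471° ≈ 141.9°
Leg 3: φ1=-0.8910656, φ2=0.6155514, Δφ=1.5066171, Δλ=1.5317167 rad; a=sin²(Δφ/2)+cosφ1·cosφ2·sin²(Δλ/2)=0.7145120699; c=2·atan2(√a, √(1-a))=2.014208490; dist=6371·c=12832.522 ≈ 12832.5 km; running total=38976.4 km
Leg 3 bearing: y=sinΔλ·cosφ2=0.81583179, x=cosφ1·sinφ2-sinφ1·cosφ2·cosΔλ=0.38775867; θ=atan2(y, x)=64.5786° ≈ 64.6°
Leg 4: φ1=0.6155514, φ2=0.4155821, Δφ=-0.1999694, Δλ=-5.0046828 rad; a=sin²(Δφ/2)+cosφ1·cosφ2·sin²(Δλ/2)=0.2758254949; c=2·atan2(√a, √(1-a))=1.105878882; dist=6371·c=7045.554 ≈ 7045.6 km; running total=46022.0 km
Leg 4 bearing: y=sinΔλ·cosφ2=0.87607718, x=cosφ1·sinφ2-sinφ1·cosφ2·cosΔλ=0.17740333; θ=atan2(y, x)=78.5525° ≈ 78.6°
Leg 5: φ1=0.4155821, φ2=1.0807725, Δφ=0.6651904, Δλ=2.5236169 rad; a=sin²(Δφ/2)+cosφ1·cosφ2·sin²(Δλ/2)=0.4973687071; c=2·atan2(√a, √(1-a))=1.565533717; dist=6371·c=9974.015 ≈ 9974.0 km; running total=55996.0 km
Leg 5 bearing: y=sinΔλ·cosφ2=0.27268647, x=cosφ1·sinφ2-sinφ1·cosφ2·cosΔλ=0.96208856; θ=atan2(y, x)=15.8244° ≈ 15.8°
Leg 6: φ1=1.0807725, φ2=-0.0387585, Δφ=-1.1195310, Δλ=-0.1644362 rad; a=sin²(Δφ/2)+cosφ1·cosφ2·sin²(Δλ/2)=0.2851196572; c=2·atan2(√a, √(1-a))=1.126568605; dist=6371·c=7177.369 ≈ 7177.4 km; running total=63173.4 km
Leg 6 bearing: y=sinΔλ·cosφ2=-0.16357322, x=cosφ1·sinφ2-sinφ1·cosφ2·cosΔλ=-0.88800313; θ=atan2(y, x)=-169.5629° <0 so +360° → 190.4371° ≈ 190.4°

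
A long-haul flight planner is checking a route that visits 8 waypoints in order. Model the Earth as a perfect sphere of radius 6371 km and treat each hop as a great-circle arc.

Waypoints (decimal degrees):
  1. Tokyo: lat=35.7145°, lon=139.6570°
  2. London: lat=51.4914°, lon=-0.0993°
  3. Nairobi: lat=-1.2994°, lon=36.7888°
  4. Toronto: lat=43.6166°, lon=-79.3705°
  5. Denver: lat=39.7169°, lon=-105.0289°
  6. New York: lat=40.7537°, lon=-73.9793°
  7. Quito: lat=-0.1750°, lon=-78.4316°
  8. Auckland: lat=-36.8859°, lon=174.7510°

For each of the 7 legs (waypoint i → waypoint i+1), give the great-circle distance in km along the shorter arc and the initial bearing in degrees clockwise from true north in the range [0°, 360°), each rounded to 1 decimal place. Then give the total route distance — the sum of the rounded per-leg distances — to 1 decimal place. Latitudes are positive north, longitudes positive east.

Leg 1: φ1=0.6233356, φ2=0.8986945, Δφ=0.2753589, Δλ=-2.4392076 rad; a=sin²(Δφ/2)+cosφ1·cosφ2·sin²(Δλ/2)=0.4645440063; c=2·atan2(√a, √(1-a))=1.499824774; dist=6371·c=9555.384 ≈ 9555.4 km; running total=9555.4 km
Leg 1 bearing: y=sinΔλ·cosφ2=-0.40224527, x=cosφ1·sinφ2-sinφ1·cosφ2·cosΔλ=0.91278159; θ=atan2(y, x)=-23.7822° <0 so +360° → 336.2178° ≈ 336.2°
Leg 2: φ1=0.8986945, φ2=-0.0226788, Δφ=-0.9213733, Δλ=0.6438188 rad; a=sin²(Δφ/2)+cosφ1·cosφ2·sin²(Δλ/2)=0.2599430342; c=2·atan2(√a, √(1-a))=1.070011739; dist=6371·c=6817.045 ≈ 6817.0 km; running total=16372.4 km
Leg 2 bearing: y=sinΔλ·cosφ2=0.60009977, x=cosφ1·sinφ2-sinφ1·cosφ2·cosΔλ=-0.63982098; θ=atan2(y, x)=136.8349° ≈ 136.8°
Leg 3: φ1=-0.0226788, φ2=0.7612533, Δφ=0.7839321, Δλ=-2.0273622 rad; a=sin²(Δφ/2)+cosφ1·cosφ2·sin²(Δλ/2)=0.6673687308; c=2·atan2(√a, √(1-a))=1.912122932; dist=6371·c=12182.135 ≈ 12182.1 km; running total=28554.5 km
Leg 3 bearing: y=sinΔλ·cosφ2=-0.64981686, x=cosφ1·sinφ2-sinφ1·cosφ2·cosΔλ=0.68241401; θ=atan2(y, x)=-43.5984° <0 so +360° → 316.4016° ≈ 316.4°
Leg 4: φ1=0.7612533, φ2=0.6931907, Δφ=-0.0680626, Δλ=-0.4478236 rad; a=sin²(Δφ/2)+cosφ1·cosφ2·sin²(Δλ/2)=0.0286145543; c=2·atan2(√a, √(1-a))=0.339951341; dist=6371·c=2165.830 ≈ 2165.8 km; running total=30720.3 km
Leg 4 bearing: y=sinΔλ·cosφ2=-0.33307205, x=cosφ1·sinφ2-sinφ1·cosφ2·cosΔλ=-0.01568607; θ=atan2(y, x)=-92.6964° <0 so +360° → 267.3036° ≈ 267.3°
Leg 5: φ1=0.6931907, φ2=0.7112862, Δφ=0.0180956, Δλ=0.5419178 rad; a=sin²(Δφ/2)+cosφ1·cosφ2·sin²(Δλ/2)=0.0418258021; c=2·atan2(√a, √(1-a))=0.411933505; dist=6371·c=2624.428 ≈ 2624.4 km; running total=33344.7 km
Leg 5 bearing: y=sinΔλ·cosφ2=0.39071506, x=cosφ1·sinφ2-sinφ1·cosφ2·cosΔλ=0.08744917; θ=atan2(y, x)=77.3841° ≈ 77.4°
Leg 6: φ1=0.7112862, φ2=-0.0030543, Δφ=-0.7143406, Δλ=-0.0777073 rad; a=sin²(Δφ/2)+cosφ1·cosφ2·sin²(Δλ/2)=0.1233802760; c=2·atan2(√a, √(1-a))=0.717822968; dist=6371·c=4573.250 ≈ 4573.3 km; running total=37918.0 km
Leg 6 bearing: y=sinΔλ·cosφ2=-0.07762875, x=cosφ1·sinφ2-sinφ1·cosφ2·cosΔλ=-0.65314938; θ=atan2(y, x)=-173.2220° <0 so +360° → 186.7780° ≈ 186.8°
Leg 7: φ1=-0.0030543, φ2=-0.6437804, Δφ=-0.6407261, Δλ=4.4188700 rad; a=sin²(Δφ/2)+cosφ1·cosφ2·sin²(Δλ/2)=0.6147875801; c=2·atan2(√a, √(1-a))=1.802437489; dist=6371·c=11483.329 ≈ 11483.3 km; running total=49401.3 km
Leg 7 bearing: y=sinΔλ·cosφ2=-0.76562490, x=cosφ1·sinφ2-sinφ1·cosφ2·cosΔλ=-0.60092741; θ=atan2(y, x)=-128.1278° <0 so +360° → 231.8722° ≈ 231.9°

Leg 1: dist=9555.4 km, bearing=336.2°
Leg 2: dist=6817.0 km, bearing=136.8°
Leg 3: dist=12182.1 km, bearing=316.4°
Leg 4: dist=2165.8 km, bearing=267.3°
Leg 5: dist=2624.4 km, bearing=77.4°
Leg 6: dist=4573.3 km, bearing=186.8°
Leg 7: dist=11483.3 km, bearing=231.9°
Total: 49401.3 km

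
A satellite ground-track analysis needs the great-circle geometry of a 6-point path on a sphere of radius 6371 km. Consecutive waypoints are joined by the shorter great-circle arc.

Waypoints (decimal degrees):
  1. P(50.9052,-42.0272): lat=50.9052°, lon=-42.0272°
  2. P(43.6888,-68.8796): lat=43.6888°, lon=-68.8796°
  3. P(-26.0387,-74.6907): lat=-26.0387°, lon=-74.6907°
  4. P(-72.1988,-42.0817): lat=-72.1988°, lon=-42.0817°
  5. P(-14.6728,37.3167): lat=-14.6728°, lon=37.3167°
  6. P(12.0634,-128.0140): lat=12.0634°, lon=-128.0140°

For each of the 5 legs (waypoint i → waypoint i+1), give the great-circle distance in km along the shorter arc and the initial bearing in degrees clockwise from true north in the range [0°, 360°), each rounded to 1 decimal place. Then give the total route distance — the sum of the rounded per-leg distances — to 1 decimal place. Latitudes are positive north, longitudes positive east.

Leg 1: φ1=0.8884633, φ2=0.7625134, Δφ=-0.1259499, Δλ=-0.4686628 rad; a=sin²(Δφ/2)+cosφ1·cosφ2·sin²(Δλ/2)=0.0285447168; c=2·atan2(√a, √(1-a))=0.339532204; dist=6371·c=2163.160 ≈ 2163.2 km; running total=2163.2 km
Leg 1 bearing: y=sinΔλ·cosφ2=-0.32662068, x=cosφ1·sinφ2-sinφ1·cosφ2·cosΔλ=-0.06510450; θ=atan2(y, x)=-101.2729° <0 so +360° → 258.7271° ≈ 258.7°
Leg 2: φ1=0.7625134, φ2=-0.4544610, Δφ=-1.2169745, Δλ=-0.1014228 rad; a=sin²(Δφ/2)+cosφ1·cosφ2·sin²(Δλ/2)=0.3284266536; c=2·atan2(√a, √(1-a))=1.220531366; dist=6371·c=7776.005 ≈ 7776.0 km; running total=9939.2 km
Leg 2 bearing: y=sinΔλ·cosφ2=-0.09097203, x=cosφ1·sinφ2-sinφ1·cosφ2·cosΔλ=-0.93486600; θ=atan2(y, x)=-174.4420° <0 so +360° → 185.5580° ≈ 185.6°
Leg 3: φ1=-0.4544610, φ2=-1.2601068, Δφ=-0.8056457, Δλ=0.5691344 rad; a=sin²(Δφ/2)+cosφ1·cosφ2·sin²(Δλ/2)=0.1753267488; c=2·atan2(√a, √(1-a))=0.864071514; dist=6371·c=5505.000 ≈ 5505.0 km; running total=15444.2 km
Leg 3 bearing: y=sinΔλ·cosφ2=0.16475090, x=cosφ1·sinφ2-sinφ1·cosφ2·cosΔλ=-0.74243266; θ=atan2(y, x)=167.4884° ≈ 167.5°
Leg 4: φ1=-1.2601068, φ2=-0.2560887, Δφ=1.0040181, Δλ=1.3857635 rad; a=sin²(Δφ/2)+cosφ1·cosφ2·sin²(Δλ/2)=0.3522087980; c=2·atan2(√a, √(1-a))=1.270731221; dist=6371·c=8095.829 ≈ 8095.8 km; running total=23540.0 km
Leg 4 bearing: y=sinΔλ·cosφ2=0.95087500, x=cosφ1·sinφ2-sinφ1·cosφ2·cosΔλ=0.09202052; θ=atan2(y, x)=84.4724° ≈ 84.5°
Leg 5: φ1=-0.2560887, φ2=0.2105460, Δφ=0.4666347, Δλ=-2.8855651 rad; a=sin²(Δφ/2)+cosφ1·cosφ2·sin²(Δλ/2)=0.9840630400; c=2·atan2(√a, √(1-a))=2.888433816; dist=6371·c=18402.212 ≈ 18402.2 km; running total=41942.2 km
Leg 5 bearing: y=sinΔλ·cosφ2=-0.24764732, x=cosφ1·sinφ2-sinφ1·cosφ2·cosΔλ=-0.03745258; θ=atan2(y, x)=-98.5999° <0 so +360° → 261.4001° ≈ 261.4°

Leg 1: dist=2163.2 km, bearing=258.7°
Leg 2: dist=7776.0 km, bearing=185.6°
Leg 3: dist=5505.0 km, bearing=167.5°
Leg 4: dist=8095.8 km, bearing=84.5°
Leg 5: dist=18402.2 km, bearing=261.4°
Total: 41942.2 km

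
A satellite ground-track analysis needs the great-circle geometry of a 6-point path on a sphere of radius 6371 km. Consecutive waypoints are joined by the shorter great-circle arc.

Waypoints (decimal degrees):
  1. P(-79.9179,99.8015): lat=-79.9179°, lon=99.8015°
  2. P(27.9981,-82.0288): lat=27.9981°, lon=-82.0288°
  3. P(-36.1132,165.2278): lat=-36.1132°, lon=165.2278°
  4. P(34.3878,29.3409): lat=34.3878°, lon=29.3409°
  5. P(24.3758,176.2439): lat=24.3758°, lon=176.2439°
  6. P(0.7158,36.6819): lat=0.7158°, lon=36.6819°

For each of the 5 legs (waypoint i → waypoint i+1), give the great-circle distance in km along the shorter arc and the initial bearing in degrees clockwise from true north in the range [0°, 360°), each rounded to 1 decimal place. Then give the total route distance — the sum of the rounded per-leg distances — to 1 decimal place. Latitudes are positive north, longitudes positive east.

Leg 1: φ1=-1.3948305, φ2=0.4886590, Δφ=1.8834895, Δλ=-3.1735374 rad; a=sin²(Δφ/2)+cosφ1·cosφ2·sin²(Δλ/2)=0.8083425163; c=2·atan2(√a, √(1-a))=2.235321015; dist=6371·c=14241.230 ≈ 14241.2 km; running total=14241.2 km
Leg 1 bearing: y=sinΔλ·cosφ2=0.02820125, x=cosφ1·sinφ2-sinφ1·cosφ2·cosΔλ=-0.78670468; θ=atan2(y, x)=177.9470° ≈ 177.9°
Leg 2: φ1=0.4886590, φ2=-0.6302942, Δφ=-1.1189533, Δλ=4.3154418 rad; a=sin²(Δφ/2)+cosφ1·cosφ2·sin²(Δλ/2)=0.7762241566; c=2·atan2(√a, √(1-a))=2.156094938; dist=6371·c=13736.481 ≈ 13736.5 km; running total=27977.7 km
Leg 2 bearing: y=sinΔλ·cosφ2=-0.74503984, x=cosφ1·sinφ2-sinφ1·cosφ2·cosΔλ=-0.37378671; θ=atan2(y, x)=-116.6429° <0 so +360° → 243.3571° ≈ 243.4°
Leg 3: φ1=-0.6302942, φ2=0.6001803, Δφ=1.2304746, Δλ=-2.3716738 rad; a=sin²(Δφ/2)+cosφ1·cosφ2·sin²(Δλ/2)=0.9057621011; c=2·atan2(√a, √(1-a))=2.517552248; dist=6371·c=16039.325 ≈ 16039.3 km; running total=44017.0 km
Leg 3 bearing: y=sinΔλ·cosφ2=-0.57442623, x=cosφ1·sinφ2-sinφ1·cosφ2·cosΔλ=0.10706530; θ=atan2(y, x)=-79.4420° <0 so +360° → 280.5580° ≈ 280.6°
Leg 4: φ1=0.6001803, φ2=0.4254380, Δφ=-0.1747424, Δλ=2.5639410 rad; a=sin²(Δφ/2)+cosφ1·cosφ2·sin²(Δλ/2)=0.6983048506; c=2·atan2(√a, √(1-a))=1.978617026; dist=6371·c=12605.769 ≈ 12605.8 km; running total=56622.8 km
Leg 4 bearing: y=sinΔλ·cosφ2=0.49738142, x=cosφ1·sinφ2-sinφ1·cosφ2·cosΔλ=0.77156495; θ=atan2(y, x)=32.8074° ≈ 32.8°
Leg 5: φ1=0.4254380, φ2=0.0124931, Δφ=-0.4129449, Δλ=-2.4358164 rad; a=sin²(Δφ/2)+cosφ1·cosφ2·sin²(Δλ/2)=0.8440257607; c=2·atan2(√a, √(1-a))=2.329596844; dist=6371·c=14841.861 ≈ 14841.9 km; running total=71464.7 km
Leg 5 bearing: y=sinΔλ·cosφ2=-0.64857421, x=cosφ1·sinφ2-sinφ1·cosφ2·cosΔλ=0.32547902; θ=atan2(y, x)=-63.3508° <0 so +360° → 296.6492° ≈ 296.6°

Leg 1: dist=14241.2 km, bearing=177.9°
Leg 2: dist=13736.5 km, bearing=243.4°
Leg 3: dist=16039.3 km, bearing=280.6°
Leg 4: dist=12605.8 km, bearing=32.8°
Leg 5: dist=14841.9 km, bearing=296.6°
Total: 71464.7 km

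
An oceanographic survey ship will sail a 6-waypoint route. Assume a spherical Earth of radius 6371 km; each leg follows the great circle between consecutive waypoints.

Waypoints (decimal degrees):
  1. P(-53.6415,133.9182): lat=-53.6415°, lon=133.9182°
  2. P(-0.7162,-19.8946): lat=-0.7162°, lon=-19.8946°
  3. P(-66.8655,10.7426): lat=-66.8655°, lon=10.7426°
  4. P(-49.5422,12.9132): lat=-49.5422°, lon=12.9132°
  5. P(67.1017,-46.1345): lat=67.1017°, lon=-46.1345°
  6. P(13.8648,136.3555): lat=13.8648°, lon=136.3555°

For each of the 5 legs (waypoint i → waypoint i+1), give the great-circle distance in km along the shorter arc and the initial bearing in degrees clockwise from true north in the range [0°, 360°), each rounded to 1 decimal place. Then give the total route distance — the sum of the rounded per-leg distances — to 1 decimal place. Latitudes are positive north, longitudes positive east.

Leg 1: φ1=-0.9362208, φ2=-0.0125000, Δφ=0.9237207, Δλ=-2.6845398 rad; a=sin²(Δφ/2)+cosφ1·cosφ2·sin²(Δλ/2)=0.7609387034; c=2·atan2(√a, √(1-a))=2.119846692; dist=6371·c=13505.543 ≈ 13505.5 km; running total=13505.5 km
Leg 1 bearing: y=sinΔλ·cosφ2=-0.44127092, x=cosφ1·sinφ2-sinφ1·cosφ2·cosΔλ=-0.73001640; θ=atan2(y, x)=-148.8484° <0 so +360° → 211.1516° ≈ 211.2°
Leg 2: φ1=-0.0125000, φ2=-1.1670231, Δφ=-1.1545231, Δλ=0.5347200 rad; a=sin²(Δφ/2)+cosφ1·cosφ2·sin²(Δλ/2)=0.3252420296; c=2·atan2(√a, √(1-a))=1.213741917; dist=6371·c=7732.7498 ≈ 7732.7 km; running total=21238.2 km
Leg 2 bearing: y=sinΔλ·cosφ2=0.20021727, x=cosφ1·sinφ2-sinφ1·cosφ2·cosΔλ=-0.91528774; θ=atan2(y, x)=167.6610° ≈ 167.7°
Leg 3: φ1=-1.1670231, φ2=-0.8646745, Δφ=0.3023486, Δλ=0.0378841 rad; a=sin²(Δφ/2)+cosφ1·cosφ2·sin²(Δλ/2)=0.0227715679; c=2·atan2(√a, √(1-a))=0.302962350; dist=6371·c=1930.173 ≈ 1930.2 km; running total=23168.4 km
Leg 3 bearing: y=sinΔλ·cosφ2=0.02457666, x=cosφ1·sinφ2-sinφ1·cosφ2·cosΔλ=0.29733497; θ=atan2(y, x)=4.7251° ≈ 4.7°
Leg 4: φ1=-0.8646745, φ2=1.1711456, Δφ=2.0358201, Δλ=-1.0305768 rad; a=sin²(Δφ/2)+cosφ1·cosφ2·sin²(Δλ/2)=0.7855337434; c=2·atan2(√a, √(1-a))=2.178601976; dist=6371·c=13879.873 ≈ 13879.9 km; running total=37048.3 km
Leg 4 bearing: y=sinΔλ·cosφ2=-0.33368762, x=cosφ1·sinφ2-sinφ1·cosφ2·cosΔλ=0.75002300; θ=atan2(y, x)=-23.9844° <0 so +360° → 336.0156° ≈ 336.0°
Leg 5: φ1=1.1711456, φ2=0.2419864, Δφ=-0.9291592, Δλ=3.1850514 rad; a=sin²(Δφ/2)+cosφ1·cosφ2·sin²(Δλ/2)=0.5783276258; c=2·atan2(√a, √(1-a))=1.728099502; dist=6371·c=11009.722 ≈ 11009.7 km; running total=48058.0 km
Leg 5 bearing: y=sinΔλ·cosφ2=-0.04217920, x=cosφ1·sinφ2-sinφ1·cosφ2·cosΔλ=0.98675227; θ=atan2(y, x)=-2.4476° <0 so +360° → 357.5524° ≈ 357.6°

Leg 1: dist=13505.5 km, bearing=211.2°
Leg 2: dist=7732.7 km, bearing=167.7°
Leg 3: dist=1930.2 km, bearing=4.7°
Leg 4: dist=13879.9 km, bearing=336.0°
Leg 5: dist=11009.7 km, bearing=357.6°
Total: 48058.0 km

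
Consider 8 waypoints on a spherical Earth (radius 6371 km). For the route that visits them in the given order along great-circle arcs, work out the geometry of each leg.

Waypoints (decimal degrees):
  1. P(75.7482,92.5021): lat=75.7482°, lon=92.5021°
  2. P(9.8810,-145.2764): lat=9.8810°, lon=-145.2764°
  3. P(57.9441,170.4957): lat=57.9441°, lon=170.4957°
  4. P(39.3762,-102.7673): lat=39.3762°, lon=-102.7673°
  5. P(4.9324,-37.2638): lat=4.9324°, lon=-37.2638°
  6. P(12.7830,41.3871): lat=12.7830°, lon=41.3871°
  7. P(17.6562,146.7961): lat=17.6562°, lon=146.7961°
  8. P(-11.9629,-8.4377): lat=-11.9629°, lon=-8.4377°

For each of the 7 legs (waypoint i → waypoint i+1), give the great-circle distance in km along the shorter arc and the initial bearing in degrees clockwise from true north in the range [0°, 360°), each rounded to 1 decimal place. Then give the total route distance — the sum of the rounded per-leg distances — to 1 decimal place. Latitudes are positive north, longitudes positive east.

Leg 1: dist=9771.7 km, bearing=56.5°
Leg 2: dist=6522.7 km, bearing=334.3°
Leg 3: dist=6212.8 km, bearing=68.8°
Leg 4: dist=7566.3 km, bearing=102.2°
Leg 5: dist=8658.2 km, bearing=78.0°
Leg 6: dist=11159.4 km, bearing=69.0°
Leg 7: dist=17281.1 km, bearing=280.0°
Total: 67172.2 km

Leg 1: φ1=1.3220555, φ2=0.1724560, Δφ=-1.1495995, Δλ=-4.1500177 rad; a=sin²(Δφ/2)+cosφ1·cosφ2·sin²(Δλ/2)=0.4814977356; c=2·atan2(√a, √(1-a))=1.533783348; dist=6371·c=9771.734 ≈ 9771.7 km; running total=9771.7 km
Leg 1 bearing: y=sinΔλ·cosφ2=0.83344393, x=cosφ1·sinφ2-sinφ1·cosφ2·cosΔλ=0.55136366; θ=atan2(y, x)=56.5134° ≈ 56.5°
Leg 2: φ1=0.1724560, φ2=1.0113153, Δφ=0.8388593, Δλ=5.5112628 rad; a=sin²(Δφ/2)+cosφ1·cosφ2·sin²(Δλ/2)=0.2399428538; c=2·atan2(√a, √(1-a))=1.023811565; dist=6371·c=6522.703 ≈ 6522.7 km; running total=16294.4 km
Leg 2 bearing: y=sinΔλ·cosφ2=-0.37020311, x=cosφ1·sinφ2-sinφ1·cosφ2·cosΔλ=0.76969525; θ=atan2(y, x)=-25.6863° <0 so +360° → 334.3137° ≈ 334.3°
Leg 3: φ1=1.0113153, φ2=0.6872443, Δφ=-0.3240710, Δλ=-4.7693391 rad; a=sin²(Δφ/2)+cosφ1·cosφ2·sin²(Δλ/2)=0.2194832384; c=2·atan2(√a, √(1-a))=0.975162526; dist=6371·c=6212.760 ≈ 6212.8 km; running total=22507.2 km
Leg 3 bearing: y=sinΔλ·cosφ2=0.77174397, x=cosφ1·sinφ2-sinφ1·cosφ2·cosΔλ=0.29942049; θ=atan2(y, x)=68.7948° ≈ 68.8°
Leg 4: φ1=0.6872443, φ2=0.0860866, Δφ=-0.6011577, Δλ=1.1432517 rad; a=sin²(Δφ/2)+cosφ1·cosφ2·sin²(Δλ/2)=0.3130632235; c=2·atan2(√a, √(1-a))=1.187614375; dist=6371·c=7566.291 ≈ 7566.3 km; running total=30073.5 km
Leg 4 bearing: y=sinΔλ·cosφ2=0.90661677, x=cosφ1·sinφ2-sinφ1·cosφ2·cosΔλ=-0.19561339; θ=atan2(y, x)=102.1756° ≈ 102.2°
Leg 5: φ1=0.0860866, φ2=0.2231054, Δφ=0.1370188, Δλ=1.3727172 rad; a=sin²(Δφ/2)+cosφ1·cosφ2·sin²(Δλ/2)=0.3948888309; c=2·atan2(√a, √(1-a))=1.358993952; dist=6371·c=8658.150 ≈ 8658.2 km; running total=38731.7 km
Leg 5 bearing: y=sinΔλ·cosφ2=0.95614606, x=cosφ1·sinφ2-sinφ1·cosφ2·cosΔλ=0.20393939; θ=atan2(y, x)=77.9596° ≈ 78.0°
Leg 6: φ1=0.2231054, φ2=0.3081588, Δφ=0.0850534, Δλ=1.8397341 rad; a=sin²(Δφ/2)+cosφ1·cosφ2·sin²(Δλ/2)=0.5899033812; c=2·atan2(√a, √(1-a))=1.751586335; dist=6371·c=11159.357 ≈ 11159.4 km; running total=49891.1 km
Leg 6 bearing: y=sinΔλ·cosφ2=0.91864060, x=cosφ1·sinφ2-sinφ1·cosφ2·cosΔλ=0.35180815; θ=atan2(y, x)=69.0449° ≈ 69.0°
Leg 7: φ1=0.3081588, φ2=-0.2087920, Δφ=-0.5169508, Δλ=-2.7093409 rad; a=sin²(Δφ/2)+cosφ1·cosφ2·sin²(Δλ/2)=0.9546639911; c=2·atan2(√a, √(1-a))=2.712462411; dist=6371·c=17281.098 ≈ 17281.1 km; running total=67172.2 km
Leg 7 bearing: y=sinΔλ·cosφ2=-0.40981847, x=cosφ1·sinφ2-sinφ1·cosφ2·cosΔλ=0.07191272; θ=atan2(y, x)=-80.0474° <0 so +360° → 279.9526° ≈ 280.0°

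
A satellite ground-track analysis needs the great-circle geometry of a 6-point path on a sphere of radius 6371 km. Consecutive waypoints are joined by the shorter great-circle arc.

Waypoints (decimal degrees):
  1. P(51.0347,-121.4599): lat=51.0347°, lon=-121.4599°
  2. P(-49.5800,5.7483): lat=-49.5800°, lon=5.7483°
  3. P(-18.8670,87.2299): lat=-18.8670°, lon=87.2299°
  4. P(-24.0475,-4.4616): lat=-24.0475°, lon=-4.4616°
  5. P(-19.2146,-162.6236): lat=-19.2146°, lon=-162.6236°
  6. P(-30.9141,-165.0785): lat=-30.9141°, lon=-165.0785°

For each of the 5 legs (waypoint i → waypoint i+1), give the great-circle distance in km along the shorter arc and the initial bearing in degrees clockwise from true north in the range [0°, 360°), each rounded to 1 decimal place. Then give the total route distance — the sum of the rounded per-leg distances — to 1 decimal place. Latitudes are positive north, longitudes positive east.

Leg 1: φ1=0.8907235, φ2=-0.8653342, Δφ=-1.7560578, Δλ=2.2202019 rad; a=sin²(Δφ/2)+cosφ1·cosφ2·sin²(Δλ/2)=0.9192522905; c=2·atan2(√a, √(1-a))=2.565329307; dist=6371·c=16343.713 ≈ 16343.7 km; running total=16343.7 km
Leg 1 bearing: y=sinΔλ·cosφ2=0.51640249, x=cosφ1·sinφ2-sinφ1·cosφ2·cosΔλ=-0.17389231; θ=atan2(y, x)=108.6103° ≈ 108.6°
Leg 2: φ1=-0.8653342, φ2=-0.3292913, Δφ=0.5360430, Δλ=1.4221222 rad; a=sin²(Δφ/2)+cosφ1·cosφ2·sin²(Δλ/2)=0.3314647328; c=2·atan2(√a, √(1-a))=1.226992725; dist=6371·c=7817.171 ≈ 7817.2 km; running total=24160.9 km
Leg 2 bearing: y=sinΔλ·cosφ2=0.93583282, x=cosφ1·sinφ2-sinφ1·cosφ2·cosΔλ=-0.10295818; θ=atan2(y, x)=96.2783° ≈ 96.3°
Leg 3: φ1=-0.3292913, φ2=-0.4197081, Δφ=-0.0904168, Δλ=-1.6003186 rad; a=sin²(Δφ/2)+cosφ1·cosφ2·sin²(Δλ/2)=0.4468677202; c=2·atan2(√a, √(1-a))=1.464330751; dist=6371·c=9329.251 ≈ 9329.3 km; running total=33490.2 km
Leg 3 bearing: y=sinΔλ·cosφ2=-0.91281002, x=cosφ1·sinφ2-sinφ1·cosφ2·cosΔλ=-0.39431677; θ=atan2(y, x)=-113.3634° <0 so +360° → 246.6366° ≈ 246.6°
Leg 4: φ1=-0.4197081, φ2=-0.3353580, Δφ=0.0843500, Δλ=-2.7604477 rad; a=sin²(Δφ/2)+cosφ1·cosφ2·sin²(Δλ/2)=0.8331722385; c=2·atan2(√a, √(1-a))=2.300091804; dist=6371·c=14653.885 ≈ 14653.9 km; running total=48144.1 km
Leg 4 bearing: y=sinΔλ·cosφ2=-0.35126129, x=cosφ1·sinφ2-sinφ1·cosφ2·cosΔλ=-0.65772376; θ=atan2(y, x)=-151.8953° <0 so +360° → 208.1047° ≈ 208.1°
Leg 5: φ1=-0.3353580, φ2=-0.5395528, Δφ=-0.2041948, Δλ=-0.0428461 rad; a=sin²(Δφ/2)+cosφ1·cosφ2·sin²(Δλ/2)=0.0107594664; c=2·atan2(√a, √(1-a))=0.207829527; dist=6371·c=1324.082 ≈ 1324.1 km; running total=49468.2 km
Leg 5 bearing: y=sinΔλ·cosφ2=-0.03674806, x=cosφ1·sinφ2-sinφ1·cosφ2·cosΔλ=-0.20303788; θ=atan2(y, x)=-169.7410° <0 so +360° → 190.2590° ≈ 190.3°

Leg 1: dist=16343.7 km, bearing=108.6°
Leg 2: dist=7817.2 km, bearing=96.3°
Leg 3: dist=9329.3 km, bearing=246.6°
Leg 4: dist=14653.9 km, bearing=208.1°
Leg 5: dist=1324.1 km, bearing=190.3°
Total: 49468.2 km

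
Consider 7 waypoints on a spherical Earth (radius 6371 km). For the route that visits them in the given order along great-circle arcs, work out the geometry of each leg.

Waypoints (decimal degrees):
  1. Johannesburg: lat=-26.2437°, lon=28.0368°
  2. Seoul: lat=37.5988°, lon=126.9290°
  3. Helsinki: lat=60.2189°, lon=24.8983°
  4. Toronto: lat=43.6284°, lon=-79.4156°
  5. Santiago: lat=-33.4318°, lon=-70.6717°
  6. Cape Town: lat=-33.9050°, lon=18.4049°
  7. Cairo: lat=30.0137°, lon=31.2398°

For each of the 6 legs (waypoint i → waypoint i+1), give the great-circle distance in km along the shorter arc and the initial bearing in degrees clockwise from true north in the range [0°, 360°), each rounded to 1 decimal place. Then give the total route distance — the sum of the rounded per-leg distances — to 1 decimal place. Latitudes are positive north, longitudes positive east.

Leg 1: dist=12488.5 km, bearing=57.8°
Leg 2: dist=7051.4 km, bearing=327.1°
Leg 3: dist=6598.1 km, bearing=305.4°
Leg 4: dist=8614.6 km, bearing=172.5°
Leg 5: dist=7942.5 km, bearing=118.9°
Leg 6: dist=7234.2 km, bearing=12.2°
Total: 49929.3 km

Leg 1: φ1=-0.4580390, φ2=0.6562229, Δφ=1.1142618, Δλ=1.7259945 rad; a=sin²(Δφ/2)+cosφ1·cosφ2·sin²(Δλ/2)=0.6898197594; c=2·atan2(√a, √(1-a))=1.960202939; dist=6371·c=12488.453 ≈ 12488.5 km; running total=12488.5 km
Leg 1 bearing: y=sinΔλ·cosφ2=0.78277967, x=cosφ1·sinφ2-sinφ1·cosφ2·cosΔλ=0.49308196; θ=atan2(y, x)=57.7927° ≈ 57.8°
Leg 2: φ1=0.6562229, φ2=1.0510181, Δφ=0.3947952, Δλ=-1.7807717 rad; a=sin²(Δφ/2)+cosφ1·cosφ2·sin²(Δλ/2)=0.2762382923; c=2·atan2(√a, √(1-a))=1.106802299; dist=6371·c=7051.437 ≈ 7051.4 km; running total=19539.9 km
Leg 2 bearing: y=sinΔλ·cosφ2=-0.48577847, x=cosφ1·sinφ2-sinφ1·cosφ2·cosΔλ=0.75082759; θ=atan2(y, x)=-32.9025° <0 so +360° → 327.0975° ≈ 327.1°
Leg 3: φ1=1.0510181, φ2=0.7614592, Δφ=-0.2895588, Δλ=-1.8206210 rad; a=sin²(Δφ/2)+cosφ1·cosφ2·sin²(Δλ/2)=0.2450162268; c=2·atan2(√a, √(1-a))=1.035649265; dist=6371·c=6598.121 ≈ 6598.1 km; running total=26138.0 km
Leg 3 bearing: y=sinΔλ·cosφ2=-0.70135921, x=cosφ1·sinφ2-sinφ1·cosφ2·cosΔλ=0.49802446; θ=atan2(y, x)=-54.6220° <0 so +360° → 305.3780° ≈ 305.4°
Leg 4: φ1=0.7614592, φ2=-0.5834950, Δφ=-1.3449542, Δλ=0.1526098 rad; a=sin²(Δφ/2)+cosφ1·cosφ2·sin²(Δλ/2)=0.3915467360; c=2·atan2(√a, √(1-a))=1.352151895; dist=6371·c=8614.560 ≈ 8614.6 km; running total=34752.6 km
Leg 4 bearing: y=sinΔλ·cosφ2=0.12686557, x=cosφ1·sinφ2-sinφ1·cosφ2·cosΔλ=-0.96791357; θ=atan2(y, x)=172.5327° ≈ 172.5°
Leg 5: φ1=-0.5834950, φ2=-0.5917539, Δφ=-0.0082589, Δλ=1.5546800 rad; a=sin²(Δφ/2)+cosφ1·cosφ2·sin²(Δλ/2)=0.3407557076; c=2·atan2(√a, √(1-a))=1.246661711; dist=6371·c=7942.482 ≈ 7942.5 km; running total=42695.1 km
Leg 5 bearing: y=sinΔλ·cosφ2=0.82985583, x=cosφ1·sinφ2-sinφ1·cosφ2·cosΔλ=-0.45815317; θ=atan2(y, x)=118.9025° ≈ 118.9°
Leg 6: φ1=-0.5917539, φ2=0.5238379, Δφ=1.1155918, Δλ=0.2240113 rad; a=sin²(Δφ/2)+cosφ1·cosφ2·sin²(Δλ/2)=0.2891552423; c=2·atan2(√a, √(1-a))=1.135488527; dist=6371·c=7234.197 ≈ 7234.2 km; running total=49929.3 km
Leg 6 bearing: y=sinΔλ·cosφ2=0.19235443, x=cosφ1·sinφ2-sinφ1·cosφ2·cosΔλ=0.88610255; θ=atan2(y, x)=12.2477° ≈ 12.2°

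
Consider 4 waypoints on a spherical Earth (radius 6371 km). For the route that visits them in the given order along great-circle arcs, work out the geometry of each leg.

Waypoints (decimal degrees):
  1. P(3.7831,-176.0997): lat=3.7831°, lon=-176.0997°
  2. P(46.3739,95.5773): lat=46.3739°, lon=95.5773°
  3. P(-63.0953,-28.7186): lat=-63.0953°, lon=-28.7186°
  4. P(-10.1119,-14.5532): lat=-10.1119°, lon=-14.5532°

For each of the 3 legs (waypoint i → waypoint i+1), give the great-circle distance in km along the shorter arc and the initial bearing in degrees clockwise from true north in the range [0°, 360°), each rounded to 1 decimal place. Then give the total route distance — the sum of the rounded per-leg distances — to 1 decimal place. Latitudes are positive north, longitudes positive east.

Leg 1: φ1=0.0660276, φ2=0.8093772, Δφ=0.7433497, Δλ=4.7416582 rad; a=sin²(Δφ/2)+cosφ1·cosφ2·sin²(Δλ/2)=0.4660464038; c=2·atan2(√a, √(1-a))=1.502836835; dist=6371·c=9574.573 ≈ 9574.6 km; running total=9574.6 km
Leg 1 bearing: y=sinΔλ·cosφ2=-0.68965384, x=cosφ1·sinφ2-sinφ1·cosφ2·cosΔλ=0.72094812; θ=atan2(y, x)=-43.7291° <0 so +360° → 316.2709° ≈ 316.3°
Leg 2: φ1=0.8093772, φ2=-1.1012207, Δφ=-1.9105980, Δλ=-2.1693727 rad; a=sin²(Δφ/2)+cosφ1·cosφ2·sin²(Δλ/2)=0.9107130990; c=2·atan2(√a, √(1-a))=2.534703581; dist=6371·c=16148.597 ≈ 16148.6 km; running total=25723.2 km
Leg 2 bearing: y=sinΔλ·cosφ2=-0.37383422, x=cosφ1·sinφ2-sinφ1·cosφ2·cosΔλ=-0.43070521; θ=atan2(y, x)=-139.0434° <0 so +360° → 220.9566° ≈ 221.0°
Leg 3: φ1=-1.1012207, φ2=-0.1764859, Δφ=0.9247348, Δλ=0.2472329 rad; a=sin²(Δφ/2)+cosφ1·cosφ2·sin²(Δλ/2)=0.2057495788; c=2·atan2(√a, √(1-a))=0.941592993; dist=6371·c=5998.889 ≈ 5998.9 km; running total=31722.1 km
Leg 3 bearing: y=sinΔλ·cosφ2=0.24092058, x=cosφ1·sinφ2-sinφ1·cosφ2·cosΔλ=0.77176683; θ=atan2(y, x)=17.3367° ≈ 17.3°

Leg 1: dist=9574.6 km, bearing=316.3°
Leg 2: dist=16148.6 km, bearing=221.0°
Leg 3: dist=5998.9 km, bearing=17.3°
Total: 31722.1 km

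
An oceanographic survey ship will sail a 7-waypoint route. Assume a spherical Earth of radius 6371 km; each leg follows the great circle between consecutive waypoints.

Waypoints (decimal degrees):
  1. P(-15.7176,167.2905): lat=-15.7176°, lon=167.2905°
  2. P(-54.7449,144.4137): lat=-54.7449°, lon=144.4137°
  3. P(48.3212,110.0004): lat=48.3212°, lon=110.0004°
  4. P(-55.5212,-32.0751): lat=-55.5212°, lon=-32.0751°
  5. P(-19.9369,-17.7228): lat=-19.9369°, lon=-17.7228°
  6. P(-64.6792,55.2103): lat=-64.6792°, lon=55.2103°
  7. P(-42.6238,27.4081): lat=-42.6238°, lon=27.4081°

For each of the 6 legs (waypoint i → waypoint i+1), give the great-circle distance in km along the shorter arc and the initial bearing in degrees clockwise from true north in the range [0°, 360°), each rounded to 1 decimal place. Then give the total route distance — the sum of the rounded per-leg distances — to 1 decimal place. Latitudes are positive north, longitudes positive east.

Leg 1: dist=4764.7 km, bearing=199.3°
Leg 2: dist=11903.7 km, bearing=336.9°
Leg 3: dist=17332.0 km, bearing=238.3°
Leg 4: dist=4135.2 km, bearing=22.7°
Leg 5: dist=7202.3 km, bearing=153.1°
Leg 6: dist=3009.5 km, bearing=311.0°
Total: 48347.4 km

Leg 1: φ1=-0.2743239, φ2=-0.9554788, Δφ=-0.6811549, Δλ=-0.3992755 rad; a=sin²(Δφ/2)+cosφ1·cosφ2·sin²(Δλ/2)=0.1334293073; c=2·atan2(√a, √(1-a))=0.747866637; dist=6371·c=4764.658 ≈ 4764.7 km; running total=4764.7 km
Leg 1 bearing: y=sinΔλ·cosφ2=-0.22439398, x=cosφ1·sinφ2-sinφ1·cosφ2·cosΔλ=-0.64198992; θ=atan2(y, x)=-160.7340° <0 so +360° → 199.2660° ≈ 199.3°
Leg 2: φ1=-0.9554788, φ2=0.8433640, Δφ=1.7988428, Δλ=-0.6006254 rad; a=sin²(Δφ/2)+cosφ1·cosφ2·sin²(Δλ/2)=0.6466254346; c=2·atan2(√a, √(1-a))=1.868421764; dist=6371·c=11903.715 ≈ 11903.7 km; running total=16668.4 km
Leg 2 bearing: y=sinΔλ·cosφ2=-0.37580444, x=cosφ1·sinφ2-sinφ1·cosφ2·cosΔλ=0.87907619; θ=atan2(y, x)=-23.1467° <0 so +360° → 336.8533° ≈ 336.9°
Leg 3: φ1=0.8433640, φ2=-0.9690277, Δφ=-1.8123918, Δλ=-2.4796853 rad; a=sin²(Δφ/2)+cosφ1·cosφ2·sin²(Δλ/2)=0.9563102194; c=2·atan2(√a, √(1-a))=2.720445165; dist=6371·c=17331.956 ≈ 17332.0 km; running total=34000.4 km
Leg 3 bearing: y=sinΔλ·cosφ2=-0.34793861, x=cosφ1·sinφ2-sinφ1·cosφ2·cosΔλ=-0.21462213; θ=atan2(y, x)=-121.6679° <0 so +360° → 238.3321° ≈ 238.3°
Leg 4: φ1=-0.9690277, φ2=-0.3479645, Δφ=0.6210632, Δλ=0.2504949 rad; a=sin²(Δφ/2)+cosφ1·cosφ2·sin²(Δλ/2)=0.1016744916; c=2·atan2(√a, √(1-a))=0.649062159; dist=6371·c=4135.175 ≈ 4135.2 km; running total=38135.6 km
Leg 4 bearing: y=sinΔλ·cosφ2=0.23302746, x=cosφ1·sinφ2-sinφ1·cosφ2·cosΔλ=0.55771441; θ=atan2(y, x)=22.6764° ≈ 22.7°
Leg 5: φ1=-0.3479645, φ2=-1.1288650, Δφ=-0.7809004, Δλ=1.2729227 rad; a=sin²(Δφ/2)+cosφ1·cosφ2·sin²(Δλ/2)=0.2868880701; c=2·atan2(√a, √(1-a))=1.130481969; dist=6371·c=7202.301 ≈ 7202.3 km; running total=45337.9 km
Leg 5 bearing: y=sinΔλ·cosφ2=0.40885191, x=cosφ1·sinφ2-sinφ1·cosφ2·cosΔλ=-0.80695312; θ=atan2(y, x)=153.1304° ≈ 153.1°
Leg 6: φ1=-1.1288650, φ2=-0.7439256, Δφ=0.3849393, Δλ=-0.4852399 rad; a=sin²(Δφ/2)+cosφ1·cosφ2·sin²(Δλ/2)=0.0547532913; c=2·atan2(√a, √(1-a))=0.472367862; dist=6371·c=3009.456 ≈ 3009.5 km; running total=48347.4 km
Leg 6 bearing: y=sinΔλ·cosφ2=-0.34319968, x=cosφ1·sinφ2-sinφ1·cosφ2·cosΔλ=0.29872304; θ=atan2(y, x)=-48.9635° <0 so +360° → 311.0365° ≈ 311.0°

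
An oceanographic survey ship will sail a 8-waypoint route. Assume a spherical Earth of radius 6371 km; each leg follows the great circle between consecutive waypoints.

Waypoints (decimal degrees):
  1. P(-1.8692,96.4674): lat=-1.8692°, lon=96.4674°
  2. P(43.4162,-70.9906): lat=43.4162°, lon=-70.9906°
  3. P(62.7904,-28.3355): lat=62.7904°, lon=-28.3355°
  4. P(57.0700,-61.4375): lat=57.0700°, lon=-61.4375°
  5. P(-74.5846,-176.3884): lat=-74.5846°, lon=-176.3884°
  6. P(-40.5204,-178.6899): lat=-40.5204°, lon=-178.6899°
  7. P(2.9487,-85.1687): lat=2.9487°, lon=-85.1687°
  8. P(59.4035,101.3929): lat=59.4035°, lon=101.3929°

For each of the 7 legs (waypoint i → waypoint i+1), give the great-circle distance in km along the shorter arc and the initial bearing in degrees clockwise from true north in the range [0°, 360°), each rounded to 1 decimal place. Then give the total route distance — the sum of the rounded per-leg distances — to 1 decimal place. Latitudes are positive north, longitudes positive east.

Leg 1: φ1=-0.0326237, φ2=0.7577556, Δφ=0.7903793, Δλ=-2.9226935 rad; a=sin²(Δφ/2)+cosφ1·cosφ2·sin²(Δλ/2)=0.8655437948; c=2·atan2(√a, √(1-a))=2.390710962; dist=6371·c=15231.220 ≈ 15231.2 km; running total=15231.2 km
Leg 1 bearing: y=sinΔλ·cosφ2=-0.15773729, x=cosφ1·sinφ2-sinφ1·cosφ2·cosΔλ=0.66379958; θ=atan2(y, x)=-13.3672° <0 so +360° → 346.6328° ≈ 346.6°
Leg 2: φ1=0.7577556, φ2=1.0958992, Δφ=0.3381436, Δλ=0.7444719 rad; a=sin²(Δφ/2)+cosφ1·cosφ2·sin²(Δλ/2)=0.0722478135; c=2·atan2(√a, √(1-a))=0.544272192; dist=6371·c=3467.558 ≈ 3467.6 km; running total=18698.8 km
Leg 2 bearing: y=sinΔλ·cosφ2=0.30982300, x=cosφ1·sinφ2-sinφ1·cosφ2·cosΔλ=0.41487585; θ=atan2(y, x)=36.7518° ≈ 36.8°
Leg 3: φ1=1.0958992, φ2=0.9960594, Δφ=-0.0998398, Δλ=-0.5777389 rad; a=sin²(Δφ/2)+cosφ1·cosφ2·sin²(Δλ/2)=0.0226610888; c=2·atan2(√a, √(1-a))=0.302220868; dist=6371·c=1925.449 ≈ 1925.4 km; running total=20624.2 km
Leg 3 bearing: y=sinΔλ·cosφ2=-0.29688457, x=cosφ1·sinφ2-sinφ1·cosφ2·cosΔλ=-0.02120870; θ=atan2(y, x)=-94.0861° <0 so +360° → 265.9139° ≈ 265.9°
Leg 4: φ1=0.9960594, φ2=-1.3017468, Δφ=-2.2978062, Δλ=-2.0062717 rad; a=sin²(Δφ/2)+cosφ1·cosφ2·sin²(Δλ/2)=0.9350479356; c=2·atan2(√a, √(1-a))=2.626193125; dist=6371·c=16731.476 ≈ 16731.5 km; running total=37355.7 km
Leg 4 bearing: y=sinΔλ·cosφ2=-0.24100660, x=cosφ1·sinφ2-sinφ1·cosφ2·cosΔλ=-0.42994069; θ=atan2(y, x)=-150.7269° <0 so +360° → 209.2731° ≈ 209.3°
Leg 5: φ1=-1.3017468, φ2=-0.7072144, Δφ=0.5945324, Δλ=-0.0401688 rad; a=sin²(Δφ/2)+cosφ1·cosφ2·sin²(Δλ/2)=0.0858762610; c=2·atan2(√a, √(1-a))=0.594823389; dist=6371·c=3789.620 ≈ 3789.6 km; running total=41145.3 km
Leg 5 bearing: y=sinΔλ·cosφ2=-0.03052706, x=cosφ1·sinφ2-sinφ1·cosφ2·cosΔλ=0.55953035; θ=atan2(y, x)=-3.1229° <0 so +360° → 356.8771° ≈ 356.9°
Leg 6: φ1=-0.7072144, φ2=0.0514645, Δφ=0.7586789, Δλ=1.6322529 rad; a=sin²(Δφ/2)+cosφ1·cosφ2·sin²(Δλ/2)=0.5400245951; c=2·atan2(√a, √(1-a))=1.650931255; dist=6371·c=10518.083 ≈ 10518.1 km; running total=51663.4 km
Leg 6 bearing: y=sinΔλ·cosφ2=0.99679063, x=cosφ1·sinφ2-sinφ1·cosφ2·cosΔλ=-0.00074674; θ=atan2(y, x)=90.0429° ≈ 90.0°
Leg 7: φ1=0.0514645, φ2=1.0367867, Δφ=0.9853221, Δλ=3.2561142 rad; a=sin²(Δφ/2)+cosφ1·cosφ2·sin²(Δλ/2)=0.7303527626; c=2·atan2(√a, √(1-a))=2.049586272; dist=6371·c=13057.914 ≈ 13057.9 km; running total=64721.3 km
Leg 7 bearing: y=sinΔλ·cosφ2=-0.05816285, x=cosφ1·sinφ2-sinφ1·cosφ2·cosΔλ=0.88564525; θ=atan2(y, x)=-3.7574° <0 so +360° → 356.2426° ≈ 356.2°

Leg 1: dist=15231.2 km, bearing=346.6°
Leg 2: dist=3467.6 km, bearing=36.8°
Leg 3: dist=1925.4 km, bearing=265.9°
Leg 4: dist=16731.5 km, bearing=209.3°
Leg 5: dist=3789.6 km, bearing=356.9°
Leg 6: dist=10518.1 km, bearing=90.0°
Leg 7: dist=13057.9 km, bearing=356.2°
Total: 64721.3 km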